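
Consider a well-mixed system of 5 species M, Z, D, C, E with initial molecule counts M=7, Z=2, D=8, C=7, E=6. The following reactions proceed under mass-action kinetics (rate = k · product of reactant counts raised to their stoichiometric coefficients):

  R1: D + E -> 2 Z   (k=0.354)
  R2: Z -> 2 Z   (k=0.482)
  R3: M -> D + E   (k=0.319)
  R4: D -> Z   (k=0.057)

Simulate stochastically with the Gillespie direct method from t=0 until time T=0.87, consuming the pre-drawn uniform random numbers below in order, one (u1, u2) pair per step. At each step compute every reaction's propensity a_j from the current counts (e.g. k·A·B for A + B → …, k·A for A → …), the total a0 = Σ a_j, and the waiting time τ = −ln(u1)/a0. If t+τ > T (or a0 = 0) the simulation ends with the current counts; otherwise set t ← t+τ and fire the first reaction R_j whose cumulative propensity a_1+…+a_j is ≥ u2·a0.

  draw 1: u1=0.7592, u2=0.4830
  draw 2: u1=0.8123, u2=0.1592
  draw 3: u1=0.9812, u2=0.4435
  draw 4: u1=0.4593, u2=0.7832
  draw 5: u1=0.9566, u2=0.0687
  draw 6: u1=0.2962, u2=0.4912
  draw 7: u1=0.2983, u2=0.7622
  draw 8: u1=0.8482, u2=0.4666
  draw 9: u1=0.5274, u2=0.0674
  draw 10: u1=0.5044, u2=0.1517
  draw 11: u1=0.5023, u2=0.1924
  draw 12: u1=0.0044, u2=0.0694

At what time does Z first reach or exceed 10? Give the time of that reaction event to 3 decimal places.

t=0.000: M=7 Z=2 D=8 C=7 E=6
Draw 1: a1=16.992, a2=0.964, a3=2.233, a4=0.456, a0=20.645; τ=−ln(0.7592)/20.645=0.013 → t=0.013; u2·a0=0.4830·20.645=9.972 ≤ a1=16.992 → R1 fires; M=7 Z=4 D=7 C=7 E=5
Draw 2: a1=12.390, a2=1.928, a3=2.233, a4=0.399, a0=16.950; τ=−ln(0.8123)/16.950=0.012 → t=0.026; u2·a0=0.1592·16.950=2.698 ≤ a1=12.390 → R1 fires; M=7 Z=6 D=6 C=7 E=4
Draw 3: a1=8.496, a2=2.892, a3=2.233, a4=0.342, a0=13.963; τ=−ln(0.9812)/13.963=0.001 → t=0.027; u2·a0=0.4435·13.963=6.193 ≤ a1=8.496 → R1 fires; M=7 Z=8 D=5 C=7 E=3
Draw 4: a1=5.310, a2=3.856, a3=2.233, a4=0.285, a0=11.684; τ=−ln(0.4593)/11.684=0.067 → t=0.094; u2·a0=0.7832·11.684=9.151; a1=5.310 < 9.151 ≤ a1+a2=9.166 → R2 fires; M=7 Z=9 D=5 C=7 E=3
Draw 5: a1=5.310, a2=4.338, a3=2.233, a4=0.285, a0=12.166; τ=−ln(0.9566)/12.166=0.004 → t=0.097; u2·a0=0.0687·12.166=0.836 ≤ a1=5.310 → R1 fires; M=7 Z=11 D=4 C=7 E=2
Draw 6: a1=2.832, a2=5.302, a3=2.233, a4=0.228, a0=10.595; τ=−ln(0.2962)/10.595=0.115 → t=0.212; u2·a0=0.4912·10.595=5.204; a1=2.832 < 5.204 ≤ a1+a2=8.134 → R2 fires; M=7 Z=12 D=4 C=7 E=2
Draw 7: a1=2.832, a2=5.784, a3=2.233, a4=0.228, a0=11.077; τ=−ln(0.2983)/11.077=0.109 → t=0.321; u2·a0=0.7622·11.077=8.443; a1=2.832 < 8.443 ≤ a1+a2=8.616 → R2 fires; M=7 Z=13 D=4 C=7 E=2
Draw 8: a1=2.832, a2=6.266, a3=2.233, a4=0.228, a0=11.559; τ=−ln(0.8482)/11.559=0.014 → t=0.335; u2·a0=0.4666·11.559=5.393; a1=2.832 < 5.393 ≤ a1+a2=9.098 → R2 fires; M=7 Z=14 D=4 C=7 E=2
Draw 9: a1=2.832, a2=6.748, a3=2.233, a4=0.228, a0=12.041; τ=−ln(0.5274)/12.041=0.053 → t=0.389; u2·a0=0.0674·12.041=0.812 ≤ a1=2.832 → R1 fires; M=7 Z=16 D=3 C=7 E=1
Draw 10: a1=1.062, a2=7.712, a3=2.233, a4=0.171, a0=11.178; τ=−ln(0.5044)/11.178=0.061 → t=0.450; u2·a0=0.1517·11.178=1.696; a1=1.062 < 1.696 ≤ a1+a2=8.774 → R2 fires; M=7 Z=17 D=3 C=7 E=1
Draw 11: a1=1.062, a2=8.194, a3=2.233, a4=0.171, a0=11.660; τ=−ln(0.5023)/11.660=0.059 → t=0.509; u2·a0=0.1924·11.660=2.243; a1=1.062 < 2.243 ≤ a1+a2=9.256 → R2 fires; M=7 Z=18 D=3 C=7 E=1
Draw 12: a1=1.062, a2=8.676, a3=2.233, a4=0.171, a0=12.142; τ=−ln(0.0044)/12.142=0.447 → t=0.956 > T=0.87: stop.
Z first becomes ≥ 10 when it reaches 11 at the event at t=0.097.

Threshold first reached at t = 0.097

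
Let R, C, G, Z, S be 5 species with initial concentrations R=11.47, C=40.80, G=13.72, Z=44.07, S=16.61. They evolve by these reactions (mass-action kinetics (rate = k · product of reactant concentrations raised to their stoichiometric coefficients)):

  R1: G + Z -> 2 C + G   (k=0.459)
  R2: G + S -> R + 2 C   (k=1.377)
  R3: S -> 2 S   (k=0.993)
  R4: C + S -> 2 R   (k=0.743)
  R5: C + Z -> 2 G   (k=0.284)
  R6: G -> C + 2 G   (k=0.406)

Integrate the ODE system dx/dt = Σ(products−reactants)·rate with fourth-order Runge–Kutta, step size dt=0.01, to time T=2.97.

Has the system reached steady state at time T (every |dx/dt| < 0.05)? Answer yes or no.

Steady state at T: no

RK4 with dt=0.01: 297 steps to T=2.97. Trajectory (selected grid times):
t=0.00: R=11.47 C=40.80 G=13.72 Z=44.07 S=16.61
t=0.33: R=37.24 C=74.25 G=58.14 Z=0.00 S=0.00
t=0.66: R=37.24 C=82.59 G=66.47 Z=0.00 S=0.00
t=0.99: R=37.24 C=92.12 G=76.00 Z=0.00 S=0.00
t=1.32: R=37.24 C=103.01 G=86.90 Z=0.00 S=0.00
t=1.65: R=37.24 C=115.47 G=99.36 Z=0.00 S=0.00
t=1.98: R=37.24 C=129.72 G=113.60 Z=0.00 S=0.00
t=2.31: R=37.24 C=146.00 G=129.89 Z=0.00 S=0.00
t=2.64: R=37.24 C=164.63 G=148.51 Z=0.00 S=0.00
t=2.97: R=37.24 C=185.92 G=169.80 Z=0.00 S=0.00
Rates at T: R1=0.0000, R2=0.0000, R3=0.0000, R4=0.0000, R5=0.0000, R6=68.9390
dx/dt at T (Σ net stoichiometry × rate): R=+0.0000, C=+68.9390, G=+68.9390, Z=-0.0000, S=-0.0000
Largest |dx/dt| is |+68.9390| (C) ≥ 0.05 → not steady.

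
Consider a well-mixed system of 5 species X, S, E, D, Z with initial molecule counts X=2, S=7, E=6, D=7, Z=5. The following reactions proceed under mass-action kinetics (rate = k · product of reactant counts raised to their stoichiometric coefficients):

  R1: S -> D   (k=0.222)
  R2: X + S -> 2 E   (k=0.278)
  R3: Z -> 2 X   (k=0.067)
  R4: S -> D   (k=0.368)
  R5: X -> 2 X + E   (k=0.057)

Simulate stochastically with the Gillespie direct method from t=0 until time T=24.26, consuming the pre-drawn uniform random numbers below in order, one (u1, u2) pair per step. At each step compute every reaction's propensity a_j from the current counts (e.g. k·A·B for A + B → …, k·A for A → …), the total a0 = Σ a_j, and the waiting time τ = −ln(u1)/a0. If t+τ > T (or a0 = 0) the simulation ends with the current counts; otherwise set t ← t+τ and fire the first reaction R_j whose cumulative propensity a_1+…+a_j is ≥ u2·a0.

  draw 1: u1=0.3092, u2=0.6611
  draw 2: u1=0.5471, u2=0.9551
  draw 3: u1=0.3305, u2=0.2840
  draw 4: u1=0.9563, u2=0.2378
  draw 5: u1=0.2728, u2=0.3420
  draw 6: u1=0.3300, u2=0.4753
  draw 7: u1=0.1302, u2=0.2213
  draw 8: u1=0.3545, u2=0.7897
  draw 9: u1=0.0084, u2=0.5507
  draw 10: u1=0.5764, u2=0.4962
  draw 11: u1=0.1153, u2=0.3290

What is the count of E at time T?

t=0.000: X=2 S=7 E=6 D=7 Z=5
Draw 1: a1=1.554, a2=3.892, a3=0.335, a4=2.576, a5=0.114, a0=8.471; τ=−ln(0.3092)/8.471=0.139 → t=0.139; u2·a0=0.6611·8.471=5.600; a1+a2=5.446 < 5.600 ≤ a1+…+a3=5.781 → R3 fires; X=4 S=7 E=6 D=7 Z=4
Draw 2: a1=1.554, a2=7.784, a3=0.268, a4=2.576, a5=0.228, a0=12.410; τ=−ln(0.5471)/12.410=0.049 → t=0.187; u2·a0=0.9551·12.410=11.853; a1+…+a3=9.606 < 11.853 ≤ a1+…+a4=12.182 → R4 fires; X=4 S=6 E=6 D=8 Z=4
Draw 3: a1=1.332, a2=6.672, a3=0.268, a4=2.208, a5=0.228, a0=10.708; τ=−ln(0.3305)/10.708=0.103 → t=0.291; u2·a0=0.2840·10.708=3.041; a1=1.332 < 3.041 ≤ a1+a2=8.004 → R2 fires; X=3 S=5 E=8 D=8 Z=4
Draw 4: a1=1.110, a2=4.170, a3=0.268, a4=1.840, a5=0.171, a0=7.559; τ=−ln(0.9563)/7.559=0.006 → t=0.296; u2·a0=0.2378·7.559=1.798; a1=1.110 < 1.798 ≤ a1+a2=5.280 → R2 fires; X=2 S=4 E=10 D=8 Z=4
Draw 5: a1=0.888, a2=2.224, a3=0.268, a4=1.472, a5=0.114, a0=4.966; τ=−ln(0.2728)/4.966=0.262 → t=0.558; u2·a0=0.3420·4.966=1.698; a1=0.888 < 1.698 ≤ a1+a2=3.112 → R2 fires; X=1 S=3 E=12 D=8 Z=4
Draw 6: a1=0.666, a2=0.834, a3=0.268, a4=1.104, a5=0.057, a0=2.929; τ=−ln(0.3300)/2.929=0.379 → t=0.937; u2·a0=0.4753·2.929=1.392; a1=0.666 < 1.392 ≤ a1+a2=1.500 → R2 fires; X=0 S=2 E=14 D=8 Z=4
Draw 7: a1=0.444, a2=0.000, a3=0.268, a4=0.736, a5=0.000, a0=1.448; τ=−ln(0.1302)/1.448=1.408 → t=2.344; u2·a0=0.2213·1.448=0.320 ≤ a1=0.444 → R1 fires; X=0 S=1 E=14 D=9 Z=4
Draw 8: a1=0.222, a2=0.000, a3=0.268, a4=0.368, a5=0.000, a0=0.858; τ=−ln(0.3545)/0.858=1.209 → t=3.553; u2·a0=0.7897·0.858=0.678; a1+…+a3=0.490 < 0.678 ≤ a1+…+a4=0.858 → R4 fires; X=0 S=0 E=14 D=10 Z=4
Draw 9: a1=0.000, a2=0.000, a3=0.268, a4=0.000, a5=0.000, a0=0.268; τ=−ln(0.0084)/0.268=17.834 → t=21.387; u2·a0=0.5507·0.268=0.148; a1+a2=0.000 < 0.148 ≤ a1+…+a3=0.268 → R3 fires; X=2 S=0 E=14 D=10 Z=3
Draw 10: a1=0.000, a2=0.000, a3=0.201, a4=0.000, a5=0.114, a0=0.315; τ=−ln(0.5764)/0.315=1.749 → t=23.136; u2·a0=0.4962·0.315=0.156; a1+a2=0.000 < 0.156 ≤ a1+…+a3=0.201 → R3 fires; X=4 S=0 E=14 D=10 Z=2
Draw 11: a1=0.000, a2=0.000, a3=0.134, a4=0.000, a5=0.228, a0=0.362; τ=−ln(0.1153)/0.362=5.967 → t=29.104 > T=24.26: stop.
Read off E at T=24.26: 14

E at T = 14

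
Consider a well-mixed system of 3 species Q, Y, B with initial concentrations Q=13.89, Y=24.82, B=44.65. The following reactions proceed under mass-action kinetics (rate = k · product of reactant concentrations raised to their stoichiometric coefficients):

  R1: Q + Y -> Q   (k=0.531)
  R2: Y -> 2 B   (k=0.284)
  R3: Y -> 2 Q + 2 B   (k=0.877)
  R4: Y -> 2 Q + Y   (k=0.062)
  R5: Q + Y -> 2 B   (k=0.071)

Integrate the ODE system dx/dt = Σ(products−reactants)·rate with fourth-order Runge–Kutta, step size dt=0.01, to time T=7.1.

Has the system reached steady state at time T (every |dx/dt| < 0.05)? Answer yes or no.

Steady state at T: yes

RK4 with dt=0.01: 710 steps to T=7.1. Trajectory (selected grid times):
t=0.00: Q=13.89 Y=24.82 B=44.65
t=0.79: Q=15.89 Y=0.01 B=55.51
t=1.58: Q=15.89 Y=0.00 B=55.52
t=2.37: Q=15.89 Y=0.00 B=55.52
t=3.16: Q=15.89 Y=0.00 B=55.52
t=3.94: Q=15.89 Y=0.00 B=55.52
t=4.73: Q=15.89 Y=0.00 B=55.52
t=5.52: Q=15.89 Y=0.00 B=55.52
t=6.31: Q=15.89 Y=0.00 B=55.52
t=7.10: Q=15.89 Y=0.00 B=55.52
Rates at T: R1=0.0000, R2=0.0000, R3=0.0000, R4=0.0000, R5=0.0000
dx/dt at T (Σ net stoichiometry × rate): Q=+0.0000, Y=-0.0000, B=+0.0000
Largest |dx/dt| is |-0.0000| (Y) < 0.05 → steady.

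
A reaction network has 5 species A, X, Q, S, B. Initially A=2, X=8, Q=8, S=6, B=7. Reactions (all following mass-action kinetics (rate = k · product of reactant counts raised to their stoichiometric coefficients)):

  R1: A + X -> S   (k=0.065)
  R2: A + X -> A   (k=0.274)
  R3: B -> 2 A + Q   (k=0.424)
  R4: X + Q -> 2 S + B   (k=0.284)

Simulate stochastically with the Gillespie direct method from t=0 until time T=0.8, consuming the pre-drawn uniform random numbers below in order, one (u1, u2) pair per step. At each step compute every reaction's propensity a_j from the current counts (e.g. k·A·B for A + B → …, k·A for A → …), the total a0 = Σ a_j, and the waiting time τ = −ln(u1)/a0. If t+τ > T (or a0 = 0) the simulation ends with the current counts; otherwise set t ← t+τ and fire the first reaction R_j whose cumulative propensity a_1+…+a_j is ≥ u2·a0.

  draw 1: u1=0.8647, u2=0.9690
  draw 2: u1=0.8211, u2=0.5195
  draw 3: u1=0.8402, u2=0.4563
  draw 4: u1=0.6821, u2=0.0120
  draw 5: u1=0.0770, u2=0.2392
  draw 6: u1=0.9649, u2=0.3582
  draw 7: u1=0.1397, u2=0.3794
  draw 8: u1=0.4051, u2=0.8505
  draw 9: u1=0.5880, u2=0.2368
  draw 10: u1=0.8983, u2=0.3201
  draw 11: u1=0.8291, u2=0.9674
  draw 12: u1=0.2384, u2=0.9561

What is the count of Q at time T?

Q at T = 6

t=0.000: A=2 X=8 Q=8 S=6 B=7
Draw 1: a1=1.040, a2=4.384, a3=2.968, a4=18.176, a0=26.568; τ=−ln(0.8647)/26.568=0.005 → t=0.005; u2·a0=0.9690·26.568=25.744; a1+…+a3=8.392 < 25.744 ≤ a1+…+a4=26.568 → R4 fires; A=2 X=7 Q=7 S=8 B=8
Draw 2: a1=0.910, a2=3.836, a3=3.392, a4=13.916, a0=22.054; τ=−ln(0.8211)/22.054=0.009 → t=0.014; u2·a0=0.5195·22.054=11.457; a1+…+a3=8.138 < 11.457 ≤ a1+…+a4=22.054 → R4 fires; A=2 X=6 Q=6 S=10 B=9
Draw 3: a1=0.780, a2=3.288, a3=3.816, a4=10.224, a0=18.108; τ=−ln(0.8402)/18.108=0.010 → t=0.024; u2·a0=0.4563·18.108=8.263; a1+…+a3=7.884 < 8.263 ≤ a1+…+a4=18.108 → R4 fires; A=2 X=5 Q=5 S=12 B=10
Draw 4: a1=0.650, a2=2.740, a3=4.240, a4=7.100, a0=14.730; τ=−ln(0.6821)/14.730=0.026 → t=0.050; u2·a0=0.0120·14.730=0.177 ≤ a1=0.650 → R1 fires; A=1 X=4 Q=5 S=13 B=10
Draw 5: a1=0.260, a2=1.096, a3=4.240, a4=5.680, a0=11.276; τ=−ln(0.0770)/11.276=0.227 → t=0.277; u2·a0=0.2392·11.276=2.697; a1+a2=1.356 < 2.697 ≤ a1+…+a3=5.596 → R3 fires; A=3 X=4 Q=6 S=13 B=9
Draw 6: a1=0.780, a2=3.288, a3=3.816, a4=6.816, a0=14.700; τ=−ln(0.9649)/14.700=0.002 → t=0.280; u2·a0=0.3582·14.700=5.266; a1+a2=4.068 < 5.266 ≤ a1+…+a3=7.884 → R3 fires; A=5 X=4 Q=7 S=13 B=8
Draw 7: a1=1.300, a2=5.480, a3=3.392, a4=7.952, a0=18.124; τ=−ln(0.1397)/18.124=0.109 → t=0.388; u2·a0=0.3794·18.124=6.876; a1+a2=6.780 < 6.876 ≤ a1+…+a3=10.172 → R3 fires; A=7 X=4 Q=8 S=13 B=7
Draw 8: a1=1.820, a2=7.672, a3=2.968, a4=9.088, a0=21.548; τ=−ln(0.4051)/21.548=0.042 → t=0.430; u2·a0=0.8505·21.548=18.327; a1+…+a3=12.460 < 18.327 ≤ a1+…+a4=21.548 → R4 fires; A=7 X=3 Q=7 S=15 B=8
Draw 9: a1=1.365, a2=5.754, a3=3.392, a4=5.964, a0=16.475; τ=−ln(0.5880)/16.475=0.032 → t=0.463; u2·a0=0.2368·16.475=3.901; a1=1.365 < 3.901 ≤ a1+a2=7.119 → R2 fires; A=7 X=2 Q=7 S=15 B=8
Draw 10: a1=0.910, a2=3.836, a3=3.392, a4=3.976, a0=12.114; τ=−ln(0.8983)/12.114=0.009 → t=0.471; u2·a0=0.3201·12.114=3.878; a1=0.910 < 3.878 ≤ a1+a2=4.746 → R2 fires; A=7 X=1 Q=7 S=15 B=8
Draw 11: a1=0.455, a2=1.918, a3=3.392, a4=1.988, a0=7.753; τ=−ln(0.8291)/7.753=0.024 → t=0.496; u2·a0=0.9674·7.753=7.500; a1+…+a3=5.765 < 7.500 ≤ a1+…+a4=7.753 → R4 fires; A=7 X=0 Q=6 S=17 B=9
Draw 12: a1=0.000, a2=0.000, a3=3.816, a4=0.000, a0=3.816; τ=−ln(0.2384)/3.816=0.376 → t=0.871 > T=0.8: stop.
Read off Q at T=0.8: 6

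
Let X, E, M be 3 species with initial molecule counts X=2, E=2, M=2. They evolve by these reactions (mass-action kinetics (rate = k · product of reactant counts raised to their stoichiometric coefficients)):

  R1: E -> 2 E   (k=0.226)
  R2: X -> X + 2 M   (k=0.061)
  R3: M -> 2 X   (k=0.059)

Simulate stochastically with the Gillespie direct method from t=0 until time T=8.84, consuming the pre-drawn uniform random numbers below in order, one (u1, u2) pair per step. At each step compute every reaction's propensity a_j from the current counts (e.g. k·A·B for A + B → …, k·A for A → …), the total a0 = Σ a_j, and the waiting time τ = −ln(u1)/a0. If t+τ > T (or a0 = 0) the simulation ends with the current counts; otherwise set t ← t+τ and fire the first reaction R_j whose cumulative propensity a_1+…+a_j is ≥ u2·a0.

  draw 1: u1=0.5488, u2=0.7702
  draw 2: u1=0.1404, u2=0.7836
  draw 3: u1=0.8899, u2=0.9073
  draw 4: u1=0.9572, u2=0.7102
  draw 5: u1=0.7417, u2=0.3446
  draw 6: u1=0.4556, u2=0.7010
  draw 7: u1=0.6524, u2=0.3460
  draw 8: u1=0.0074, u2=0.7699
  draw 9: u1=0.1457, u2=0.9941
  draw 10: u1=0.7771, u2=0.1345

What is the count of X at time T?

t=0.000: X=2 E=2 M=2
Draw 1: a1=0.452, a2=0.122, a3=0.118, a0=0.692; τ=−ln(0.5488)/0.692=0.867 → t=0.867; u2·a0=0.7702·0.692=0.533; a1=0.452 < 0.533 ≤ a1+a2=0.574 → R2 fires; X=2 E=2 M=4
Draw 2: a1=0.452, a2=0.122, a3=0.236, a0=0.810; τ=−ln(0.1404)/0.810=2.424 → t=3.291; u2·a0=0.7836·0.810=0.635; a1+a2=0.574 < 0.635 ≤ a1+…+a3=0.810 → R3 fires; X=4 E=2 M=3
Draw 3: a1=0.452, a2=0.244, a3=0.177, a0=0.873; τ=−ln(0.8899)/0.873=0.134 → t=3.424; u2·a0=0.9073·0.873=0.792; a1+a2=0.696 < 0.792 ≤ a1+…+a3=0.873 → R3 fires; X=6 E=2 M=2
Draw 4: a1=0.452, a2=0.366, a3=0.118, a0=0.936; τ=−ln(0.9572)/0.936=0.047 → t=3.471; u2·a0=0.7102·0.936=0.665; a1=0.452 < 0.665 ≤ a1+a2=0.818 → R2 fires; X=6 E=2 M=4
Draw 5: a1=0.452, a2=0.366, a3=0.236, a0=1.054; τ=−ln(0.7417)/1.054=0.284 → t=3.755; u2·a0=0.3446·1.054=0.363 ≤ a1=0.452 → R1 fires; X=6 E=3 M=4
Draw 6: a1=0.678, a2=0.366, a3=0.236, a0=1.280; τ=−ln(0.4556)/1.280=0.614 → t=4.369; u2·a0=0.7010·1.280=0.897; a1=0.678 < 0.897 ≤ a1+a2=1.044 → R2 fires; X=6 E=3 M=6
Draw 7: a1=0.678, a2=0.366, a3=0.354, a0=1.398; τ=−ln(0.6524)/1.398=0.306 → t=4.674; u2·a0=0.3460·1.398=0.484 ≤ a1=0.678 → R1 fires; X=6 E=4 M=6
Draw 8: a1=0.904, a2=0.366, a3=0.354, a0=1.624; τ=−ln(0.0074)/1.624=3.021 → t=7.695; u2·a0=0.7699·1.624=1.250; a1=0.904 < 1.250 ≤ a1+a2=1.270 → R2 fires; X=6 E=4 M=8
Draw 9: a1=0.904, a2=0.366, a3=0.472, a0=1.742; τ=−ln(0.1457)/1.742=1.106 → t=8.801; u2·a0=0.9941·1.742=1.732; a1+a2=1.270 < 1.732 ≤ a1+…+a3=1.742 → R3 fires; X=8 E=4 M=7
Draw 10: a1=0.904, a2=0.488, a3=0.413, a0=1.805; τ=−ln(0.7771)/1.805=0.140 → t=8.941 > T=8.84: stop.
Read off X at T=8.84: 8

X at T = 8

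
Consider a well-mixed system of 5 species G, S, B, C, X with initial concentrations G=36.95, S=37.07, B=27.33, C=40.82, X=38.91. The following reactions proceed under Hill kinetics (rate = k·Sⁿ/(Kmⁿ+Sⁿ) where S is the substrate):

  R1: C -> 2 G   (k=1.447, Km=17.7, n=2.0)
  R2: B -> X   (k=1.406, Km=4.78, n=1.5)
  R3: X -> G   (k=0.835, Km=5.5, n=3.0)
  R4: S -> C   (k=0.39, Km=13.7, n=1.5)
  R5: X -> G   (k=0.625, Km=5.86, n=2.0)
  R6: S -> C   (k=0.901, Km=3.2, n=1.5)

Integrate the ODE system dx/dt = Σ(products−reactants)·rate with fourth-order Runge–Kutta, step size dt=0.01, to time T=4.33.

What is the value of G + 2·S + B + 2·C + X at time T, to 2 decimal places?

Value at T = 258.97

Check how each reaction changes W = G + 2·S + B + 2·C + X (weight of products minus weight of reactants):
R1: C -> 2 G: (1·2) − (2·1) = 2 − 2 = 0
R2: B -> X: (1·1) − (1·1) = 1 − 1 = 0
R3: X -> G: (1·1) − (1·1) = 1 − 1 = 0
R4: S -> C: (2·1) − (2·1) = 2 − 2 = 0
R5: X -> G: (1·1) − (1·1) = 1 − 1 = 0
R6: S -> C: (2·1) − (2·1) = 2 − 2 = 0
Every reaction leaves W unchanged, so W is conserved and no simulation is needed: W(T) = W(0) = 36.95 + 2·37.07 + 27.33 + 2·40.82 + 38.91 = 258.97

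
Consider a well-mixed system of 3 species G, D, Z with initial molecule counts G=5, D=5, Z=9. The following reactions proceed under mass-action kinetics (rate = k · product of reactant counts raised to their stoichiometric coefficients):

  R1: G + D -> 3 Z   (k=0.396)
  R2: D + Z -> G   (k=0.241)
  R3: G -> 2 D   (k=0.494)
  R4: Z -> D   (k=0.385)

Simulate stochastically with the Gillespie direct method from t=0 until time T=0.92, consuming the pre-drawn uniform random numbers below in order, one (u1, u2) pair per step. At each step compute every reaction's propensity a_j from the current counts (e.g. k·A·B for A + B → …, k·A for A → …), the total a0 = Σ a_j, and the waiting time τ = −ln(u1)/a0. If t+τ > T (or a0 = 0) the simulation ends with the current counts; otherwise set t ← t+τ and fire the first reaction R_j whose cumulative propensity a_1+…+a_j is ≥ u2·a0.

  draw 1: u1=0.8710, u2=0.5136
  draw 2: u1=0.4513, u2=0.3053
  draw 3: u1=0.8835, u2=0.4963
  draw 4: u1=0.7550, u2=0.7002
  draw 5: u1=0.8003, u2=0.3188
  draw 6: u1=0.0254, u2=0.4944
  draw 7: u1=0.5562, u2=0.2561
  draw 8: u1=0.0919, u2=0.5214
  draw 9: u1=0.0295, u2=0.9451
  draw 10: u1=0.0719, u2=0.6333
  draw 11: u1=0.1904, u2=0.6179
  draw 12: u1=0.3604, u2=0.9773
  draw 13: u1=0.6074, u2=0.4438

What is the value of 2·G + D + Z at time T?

Check how each reaction changes W = 2·G + D + Z (weight of products minus weight of reactants):
R1: G + D -> 3 Z: (1·3) − (2·1 + 1·1) = 3 − 3 = 0
R2: D + Z -> G: (2·1) − (1·1 + 1·1) = 2 − 2 = 0
R3: G -> 2 D: (1·2) − (2·1) = 2 − 2 = 0
R4: Z -> D: (1·1) − (1·1) = 1 − 1 = 0
Every reaction leaves W unchanged, so W is conserved and no simulation is needed: W(T) = W(0) = 2·5 + 5 + 9 = 24

Value at T = 24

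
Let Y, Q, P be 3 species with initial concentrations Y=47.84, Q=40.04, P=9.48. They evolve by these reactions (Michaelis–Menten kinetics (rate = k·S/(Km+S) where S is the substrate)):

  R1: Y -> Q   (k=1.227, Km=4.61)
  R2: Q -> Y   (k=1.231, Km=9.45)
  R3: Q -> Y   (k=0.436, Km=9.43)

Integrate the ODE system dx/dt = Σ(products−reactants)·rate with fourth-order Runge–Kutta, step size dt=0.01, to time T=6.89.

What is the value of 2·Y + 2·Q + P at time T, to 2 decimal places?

Value at T = 185.24

Check how each reaction changes W = 2·Y + 2·Q + P (weight of products minus weight of reactants):
R1: Y -> Q: (2·1) − (2·1) = 2 − 2 = 0
R2: Q -> Y: (2·1) − (2·1) = 2 − 2 = 0
R3: Q -> Y: (2·1) − (2·1) = 2 − 2 = 0
Every reaction leaves W unchanged, so W is conserved and no simulation is needed: W(T) = W(0) = 2·47.84 + 2·40.04 + 9.48 = 185.24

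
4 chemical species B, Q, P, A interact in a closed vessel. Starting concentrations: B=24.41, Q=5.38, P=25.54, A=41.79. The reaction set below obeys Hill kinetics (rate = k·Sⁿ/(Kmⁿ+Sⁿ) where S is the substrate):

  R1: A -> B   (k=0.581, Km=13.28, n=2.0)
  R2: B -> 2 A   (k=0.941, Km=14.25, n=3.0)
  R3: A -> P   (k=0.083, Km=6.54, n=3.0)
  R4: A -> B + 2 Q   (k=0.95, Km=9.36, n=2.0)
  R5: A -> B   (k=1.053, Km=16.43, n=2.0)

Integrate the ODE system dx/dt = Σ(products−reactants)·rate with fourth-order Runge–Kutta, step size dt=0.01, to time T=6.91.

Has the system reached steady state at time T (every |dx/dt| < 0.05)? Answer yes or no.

RK4 with dt=0.01: 691 steps to T=6.91. Trajectory (selected grid times):
t=0.00: B=24.41 Q=5.38 P=25.54 A=41.79
t=0.77: B=25.60 Q=6.77 P=25.60 A=41.15
t=1.54: B=26.77 Q=8.16 P=25.67 A=40.53
t=2.30: B=27.92 Q=9.53 P=25.73 A=39.95
t=3.07: B=29.06 Q=10.92 P=25.79 A=39.39
t=3.84: B=30.19 Q=12.30 P=25.86 A=38.85
t=4.61: B=31.31 Q=13.68 P=25.92 A=38.33
t=5.37: B=32.40 Q=15.04 P=25.98 A=37.83
t=6.14: B=33.50 Q=16.42 P=26.05 A=37.34
t=6.91: B=34.59 Q=17.80 P=26.11 A=36.86
Rates at T: R1=0.5143, R2=0.8795, R3=0.0825, R4=0.8925, R5=0.8785
dx/dt at T (Σ net stoichiometry × rate): B=+1.4057, Q=+1.7849, P=+0.0825, A=-0.6088
Largest |dx/dt| is |+1.7849| (Q) ≥ 0.05 → not steady.

Steady state at T: no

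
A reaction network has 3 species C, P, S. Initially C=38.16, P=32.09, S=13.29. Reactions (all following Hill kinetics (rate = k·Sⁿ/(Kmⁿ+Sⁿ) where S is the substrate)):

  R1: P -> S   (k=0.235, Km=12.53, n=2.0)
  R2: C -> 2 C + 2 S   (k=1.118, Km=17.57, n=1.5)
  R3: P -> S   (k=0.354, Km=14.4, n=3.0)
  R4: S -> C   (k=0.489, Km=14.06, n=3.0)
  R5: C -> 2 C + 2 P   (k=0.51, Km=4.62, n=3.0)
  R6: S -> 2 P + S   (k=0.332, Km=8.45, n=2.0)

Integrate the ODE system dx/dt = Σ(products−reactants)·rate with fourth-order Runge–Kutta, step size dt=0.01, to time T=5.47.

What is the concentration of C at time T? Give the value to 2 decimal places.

C at T = 47.61

RK4 with dt=0.01: 547 steps to T=5.47. Trajectory (selected grid times):
t=0.00: C=38.16 P=32.09 S=13.29
t=0.61: C=39.14 P=32.68 S=14.51
t=1.22: C=40.14 P=33.29 S=15.72
t=1.82: C=41.15 P=33.89 S=16.91
t=2.43: C=42.19 P=34.52 S=18.11
t=3.04: C=43.25 P=35.14 S=19.31
t=3.65: C=44.33 P=35.78 S=20.51
t=4.25: C=45.40 P=36.41 S=21.68
t=4.86: C=46.50 P=37.05 S=22.88
t=5.47: C=47.61 P=37.70 S=24.08
Read off C at T=5.47: 47.61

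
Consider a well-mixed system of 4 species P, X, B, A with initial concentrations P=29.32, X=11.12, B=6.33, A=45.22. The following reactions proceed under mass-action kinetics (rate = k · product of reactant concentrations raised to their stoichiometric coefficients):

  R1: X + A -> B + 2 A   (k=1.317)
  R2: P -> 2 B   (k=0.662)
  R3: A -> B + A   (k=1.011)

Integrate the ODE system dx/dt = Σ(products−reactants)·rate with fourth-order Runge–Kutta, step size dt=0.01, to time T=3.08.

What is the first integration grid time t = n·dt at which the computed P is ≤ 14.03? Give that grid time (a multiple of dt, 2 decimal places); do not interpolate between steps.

Threshold first reached at t = 1.12

RK4 with dt=0.01: 308 steps to T=3.08. Trajectory (selected grid times):
t=0.00: P=29.32 X=11.12 B=6.33 A=45.22
t=0.34: P=23.41 X=0.00 B=48.47 A=56.34
t=0.68: P=18.69 X=0.00 B=77.27 A=56.34
t=1.03: P=14.83 X=0.00 B=104.94 A=56.34
t=1.11: P=14.06 X=0.00 B=111.02 A=56.34
t=1.12: P=13.97 X=0.00 B=111.78 A=56.34
t=1.37: P=11.84 X=0.00 B=130.28 A=56.34
t=1.71: P=9.45 X=0.00 B=154.42 A=56.34
t=2.05: P=7.55 X=0.00 B=177.59 A=56.34
t=2.40: P=5.99 X=0.00 B=200.65 A=56.34
t=2.74: P=4.78 X=0.00 B=222.43 A=56.34
t=3.08: P=3.82 X=0.00 B=243.72 A=56.34
P(1.11)=14.062 > 14.03 but P(1.12)=13.969 ≤ 14.03, so the first grid time is t=1.12.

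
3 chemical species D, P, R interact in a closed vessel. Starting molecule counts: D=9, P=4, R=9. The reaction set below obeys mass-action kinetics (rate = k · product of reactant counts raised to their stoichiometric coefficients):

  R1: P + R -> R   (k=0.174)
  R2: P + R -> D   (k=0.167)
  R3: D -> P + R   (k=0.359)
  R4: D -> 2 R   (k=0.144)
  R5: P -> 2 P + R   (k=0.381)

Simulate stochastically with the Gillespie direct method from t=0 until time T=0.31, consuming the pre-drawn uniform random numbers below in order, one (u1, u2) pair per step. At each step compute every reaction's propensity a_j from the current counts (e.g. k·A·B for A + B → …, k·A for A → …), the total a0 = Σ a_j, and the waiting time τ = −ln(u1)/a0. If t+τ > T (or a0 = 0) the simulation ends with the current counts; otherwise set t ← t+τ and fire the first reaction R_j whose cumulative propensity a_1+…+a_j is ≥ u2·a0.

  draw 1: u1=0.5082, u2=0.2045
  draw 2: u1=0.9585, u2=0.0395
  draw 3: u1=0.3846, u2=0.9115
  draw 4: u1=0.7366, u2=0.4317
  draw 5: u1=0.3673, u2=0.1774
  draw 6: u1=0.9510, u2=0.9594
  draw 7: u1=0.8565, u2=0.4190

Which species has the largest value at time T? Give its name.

t=0.000: D=9 P=4 R=9
Draw 1: a1=6.264, a2=6.012, a3=3.231, a4=1.296, a5=1.524, a0=18.327; τ=−ln(0.5082)/18.327=0.037 → t=0.037; u2·a0=0.2045·18.327=3.748 ≤ a1=6.264 → R1 fires; D=9 P=3 R=9
Draw 2: a1=4.698, a2=4.509, a3=3.231, a4=1.296, a5=1.143, a0=14.877; τ=−ln(0.9585)/14.877=0.003 → t=0.040; u2·a0=0.0395·14.877=0.588 ≤ a1=4.698 → R1 fires; D=9 P=2 R=9
Draw 3: a1=3.132, a2=3.006, a3=3.231, a4=1.296, a5=0.762, a0=11.427; τ=−ln(0.3846)/11.427=0.084 → t=0.123; u2·a0=0.9115·11.427=10.416; a1+…+a3=9.369 < 10.416 ≤ a1+…+a4=10.665 → R4 fires; D=8 P=2 R=11
Draw 4: a1=3.828, a2=3.674, a3=2.872, a4=1.152, a5=0.762, a0=12.288; τ=−ln(0.7366)/12.288=0.025 → t=0.148; u2·a0=0.4317·12.288=5.305; a1=3.828 < 5.305 ≤ a1+a2=7.502 → R2 fires; D=9 P=1 R=10
Draw 5: a1=1.740, a2=1.670, a3=3.231, a4=1.296, a5=0.381, a0=8.318; τ=−ln(0.3673)/8.318=0.120 → t=0.269; u2·a0=0.1774·8.318=1.476 ≤ a1=1.740 → R1 fires; D=9 P=0 R=10
Draw 6: a1=0.000, a2=0.000, a3=3.231, a4=1.296, a5=0.000, a0=4.527; τ=−ln(0.9510)/4.527=0.011 → t=0.280; u2·a0=0.9594·4.527=4.343; a1+…+a3=3.231 < 4.343 ≤ a1+…+a4=4.527 → R4 fires; D=8 P=0 R=12
Draw 7: a1=0.000, a2=0.000, a3=2.872, a4=1.152, a5=0.000, a0=4.024; τ=−ln(0.8565)/4.024=0.038 → t=0.318 > T=0.31: stop.
At T=0.31: D=8 P=0 R=12; the largest is R.

Dominant species at T: R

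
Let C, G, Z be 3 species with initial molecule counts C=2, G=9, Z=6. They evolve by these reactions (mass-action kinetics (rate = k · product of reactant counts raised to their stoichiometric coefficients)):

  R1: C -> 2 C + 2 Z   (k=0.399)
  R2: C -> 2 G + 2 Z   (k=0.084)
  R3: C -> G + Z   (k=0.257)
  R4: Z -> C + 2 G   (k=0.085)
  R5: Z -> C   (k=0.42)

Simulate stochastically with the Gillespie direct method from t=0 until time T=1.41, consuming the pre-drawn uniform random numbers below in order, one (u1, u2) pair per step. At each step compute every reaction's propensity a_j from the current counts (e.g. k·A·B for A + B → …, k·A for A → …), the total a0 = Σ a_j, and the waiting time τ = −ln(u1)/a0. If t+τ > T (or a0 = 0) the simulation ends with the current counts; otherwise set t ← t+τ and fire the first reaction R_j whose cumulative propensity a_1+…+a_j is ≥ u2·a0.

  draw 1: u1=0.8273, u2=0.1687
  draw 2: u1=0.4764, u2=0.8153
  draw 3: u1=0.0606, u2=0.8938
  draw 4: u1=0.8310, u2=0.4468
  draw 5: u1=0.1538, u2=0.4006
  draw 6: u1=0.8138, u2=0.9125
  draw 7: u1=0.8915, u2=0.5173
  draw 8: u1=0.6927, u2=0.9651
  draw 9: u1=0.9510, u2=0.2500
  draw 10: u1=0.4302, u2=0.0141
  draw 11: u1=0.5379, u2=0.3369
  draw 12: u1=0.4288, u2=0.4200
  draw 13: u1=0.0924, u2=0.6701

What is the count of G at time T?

t=0.000: C=2 G=9 Z=6
Draw 1: a1=0.798, a2=0.168, a3=0.514, a4=0.510, a5=2.520, a0=4.510; τ=−ln(0.8273)/4.510=0.042 → t=0.042; u2·a0=0.1687·4.510=0.761 ≤ a1=0.798 → R1 fires; C=3 G=9 Z=8
Draw 2: a1=1.197, a2=0.252, a3=0.771, a4=0.680, a5=3.360, a0=6.260; τ=−ln(0.4764)/6.260=0.118 → t=0.160; u2·a0=0.8153·6.260=5.104; a1+…+a4=2.900 < 5.104 ≤ a1+…+a5=6.260 → R5 fires; C=4 G=9 Z=7
Draw 3: a1=1.596, a2=0.336, a3=1.028, a4=0.595, a5=2.940, a0=6.495; τ=−ln(0.0606)/6.495=0.432 → t=0.592; u2·a0=0.8938·6.495=5.805; a1+…+a4=3.555 < 5.805 ≤ a1+…+a5=6.495 → R5 fires; C=5 G=9 Z=6
Draw 4: a1=1.995, a2=0.420, a3=1.285, a4=0.510, a5=2.520, a0=6.730; τ=−ln(0.8310)/6.730=0.028 → t=0.620; u2·a0=0.4468·6.730=3.007; a1+a2=2.415 < 3.007 ≤ a1+…+a3=3.700 → R3 fires; C=4 G=10 Z=7
Draw 5: a1=1.596, a2=0.336, a3=1.028, a4=0.595, a5=2.940, a0=6.495; τ=−ln(0.1538)/6.495=0.288 → t=0.908; u2·a0=0.4006·6.495=2.602; a1+a2=1.932 < 2.602 ≤ a1+…+a3=2.960 → R3 fires; C=3 G=11 Z=8
Draw 6: a1=1.197, a2=0.252, a3=0.771, a4=0.680, a5=3.360, a0=6.260; τ=−ln(0.8138)/6.260=0.033 → t=0.941; u2·a0=0.9125·6.260=5.712; a1+…+a4=2.900 < 5.712 ≤ a1+…+a5=6.260 → R5 fires; C=4 G=11 Z=7
Draw 7: a1=1.596, a2=0.336, a3=1.028, a4=0.595, a5=2.940, a0=6.495; τ=−ln(0.8915)/6.495=0.018 → t=0.958; u2·a0=0.5173·6.495=3.360; a1+…+a3=2.960 < 3.360 ≤ a1+…+a4=3.555 → R4 fires; C=5 G=13 Z=6
Draw 8: a1=1.995, a2=0.420, a3=1.285, a4=0.510, a5=2.520, a0=6.730; τ=−ln(0.6927)/6.730=0.055 → t=1.013; u2·a0=0.9651·6.730=6.495; a1+…+a4=4.210 < 6.495 ≤ a1+…+a5=6.730 → R5 fires; C=6 G=13 Z=5
Draw 9: a1=2.394, a2=0.504, a3=1.542, a4=0.425, a5=2.100, a0=6.965; τ=−ln(0.9510)/6.965=0.007 → t=1.020; u2·a0=0.2500·6.965=1.741 ≤ a1=2.394 → R1 fires; C=7 G=13 Z=7
Draw 10: a1=2.793, a2=0.588, a3=1.799, a4=0.595, a5=2.940, a0=8.715; τ=−ln(0.4302)/8.715=0.097 → t=1.117; u2·a0=0.0141·8.715=0.123 ≤ a1=2.793 → R1 fires; C=8 G=13 Z=9
Draw 11: a1=3.192, a2=0.672, a3=2.056, a4=0.765, a5=3.780, a0=10.465; τ=−ln(0.5379)/10.465=0.059 → t=1.176; u2·a0=0.3369·10.465=3.526; a1=3.192 < 3.526 ≤ a1+a2=3.864 → R2 fires; C=7 G=15 Z=11
Draw 12: a1=2.793, a2=0.588, a3=1.799, a4=0.935, a5=4.620, a0=10.735; τ=−ln(0.4288)/10.735=0.079 → t=1.255; u2·a0=0.4200·10.735=4.509; a1+a2=3.381 < 4.509 ≤ a1+…+a3=5.180 → R3 fires; C=6 G=16 Z=12
Draw 13: a1=2.394, a2=0.504, a3=1.542, a4=1.020, a5=5.040, a0=10.500; τ=−ln(0.0924)/10.500=0.227 → t=1.482 > T=1.41: stop.
Read off G at T=1.41: 16

G at T = 16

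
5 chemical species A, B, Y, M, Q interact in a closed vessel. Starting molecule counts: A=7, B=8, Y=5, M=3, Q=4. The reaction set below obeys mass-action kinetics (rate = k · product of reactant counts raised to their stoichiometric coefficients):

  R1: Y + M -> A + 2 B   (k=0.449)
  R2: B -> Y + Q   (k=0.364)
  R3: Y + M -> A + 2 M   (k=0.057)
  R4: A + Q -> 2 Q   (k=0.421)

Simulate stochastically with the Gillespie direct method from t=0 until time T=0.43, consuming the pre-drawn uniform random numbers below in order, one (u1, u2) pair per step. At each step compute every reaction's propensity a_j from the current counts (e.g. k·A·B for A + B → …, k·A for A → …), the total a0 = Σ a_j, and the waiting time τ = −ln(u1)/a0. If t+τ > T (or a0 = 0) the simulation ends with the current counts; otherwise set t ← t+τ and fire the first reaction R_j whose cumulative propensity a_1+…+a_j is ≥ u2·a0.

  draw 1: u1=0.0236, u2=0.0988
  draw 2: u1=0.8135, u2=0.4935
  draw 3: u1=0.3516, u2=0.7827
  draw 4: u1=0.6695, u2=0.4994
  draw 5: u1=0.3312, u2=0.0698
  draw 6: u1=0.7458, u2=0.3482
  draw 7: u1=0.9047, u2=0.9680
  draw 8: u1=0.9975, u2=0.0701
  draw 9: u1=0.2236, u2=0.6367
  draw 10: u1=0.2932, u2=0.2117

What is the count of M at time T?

M at T = 1

t=0.000: A=7 B=8 Y=5 M=3 Q=4
Draw 1: a1=6.735, a2=2.912, a3=0.855, a4=11.788, a0=22.290; τ=−ln(0.0236)/22.290=0.168 → t=0.168; u2·a0=0.0988·22.290=2.202 ≤ a1=6.735 → R1 fires; A=8 B=10 Y=4 M=2 Q=4
Draw 2: a1=3.592, a2=3.640, a3=0.456, a4=13.472, a0=21.160; τ=−ln(0.8135)/21.160=0.010 → t=0.178; u2·a0=0.4935·21.160=10.442; a1+…+a3=7.688 < 10.442 ≤ a1+…+a4=21.160 → R4 fires; A=7 B=10 Y=4 M=2 Q=5
Draw 3: a1=3.592, a2=3.640, a3=0.456, a4=14.735, a0=22.423; τ=−ln(0.3516)/22.423=0.047 → t=0.224; u2·a0=0.7827·22.423=17.550; a1+…+a3=7.688 < 17.550 ≤ a1+…+a4=22.423 → R4 fires; A=6 B=10 Y=4 M=2 Q=6
Draw 4: a1=3.592, a2=3.640, a3=0.456, a4=15.156, a0=22.844; τ=−ln(0.6695)/22.844=0.018 → t=0.242; u2·a0=0.4994·22.844=11.408; a1+…+a3=7.688 < 11.408 ≤ a1+…+a4=22.844 → R4 fires; A=5 B=10 Y=4 M=2 Q=7
Draw 5: a1=3.592, a2=3.640, a3=0.456, a4=14.735, a0=22.423; τ=−ln(0.3312)/22.423=0.049 → t=0.291; u2·a0=0.0698·22.423=1.565 ≤ a1=3.592 → R1 fires; A=6 B=12 Y=3 M=1 Q=7
Draw 6: a1=1.347, a2=4.368, a3=0.171, a4=17.682, a0=23.568; τ=−ln(0.7458)/23.568=0.012 → t=0.304; u2·a0=0.3482·23.568=8.206; a1+…+a3=5.886 < 8.206 ≤ a1+…+a4=23.568 → R4 fires; A=5 B=12 Y=3 M=1 Q=8
Draw 7: a1=1.347, a2=4.368, a3=0.171, a4=16.840, a0=22.726; τ=−ln(0.9047)/22.726=0.004 → t=0.308; u2·a0=0.9680·22.726=21.999; a1+…+a3=5.886 < 21.999 ≤ a1+…+a4=22.726 → R4 fires; A=4 B=12 Y=3 M=1 Q=9
Draw 8: a1=1.347, a2=4.368, a3=0.171, a4=15.156, a0=21.042; τ=−ln(0.9975)/21.042=0.000 → t=0.308; u2·a0=0.0701·21.042=1.475; a1=1.347 < 1.475 ≤ a1+a2=5.715 → R2 fires; A=4 B=11 Y=4 M=1 Q=10
Draw 9: a1=1.796, a2=4.004, a3=0.228, a4=16.840, a0=22.868; τ=−ln(0.2236)/22.868=0.066 → t=0.374; u2·a0=0.6367·22.868=14.560; a1+…+a3=6.028 < 14.560 ≤ a1+…+a4=22.868 → R4 fires; A=3 B=11 Y=4 M=1 Q=11
Draw 10: a1=1.796, a2=4.004, a3=0.228, a4=13.893, a0=19.921; τ=−ln(0.2932)/19.921=0.062 → t=0.435 > T=0.43: stop.
Read off M at T=0.43: 1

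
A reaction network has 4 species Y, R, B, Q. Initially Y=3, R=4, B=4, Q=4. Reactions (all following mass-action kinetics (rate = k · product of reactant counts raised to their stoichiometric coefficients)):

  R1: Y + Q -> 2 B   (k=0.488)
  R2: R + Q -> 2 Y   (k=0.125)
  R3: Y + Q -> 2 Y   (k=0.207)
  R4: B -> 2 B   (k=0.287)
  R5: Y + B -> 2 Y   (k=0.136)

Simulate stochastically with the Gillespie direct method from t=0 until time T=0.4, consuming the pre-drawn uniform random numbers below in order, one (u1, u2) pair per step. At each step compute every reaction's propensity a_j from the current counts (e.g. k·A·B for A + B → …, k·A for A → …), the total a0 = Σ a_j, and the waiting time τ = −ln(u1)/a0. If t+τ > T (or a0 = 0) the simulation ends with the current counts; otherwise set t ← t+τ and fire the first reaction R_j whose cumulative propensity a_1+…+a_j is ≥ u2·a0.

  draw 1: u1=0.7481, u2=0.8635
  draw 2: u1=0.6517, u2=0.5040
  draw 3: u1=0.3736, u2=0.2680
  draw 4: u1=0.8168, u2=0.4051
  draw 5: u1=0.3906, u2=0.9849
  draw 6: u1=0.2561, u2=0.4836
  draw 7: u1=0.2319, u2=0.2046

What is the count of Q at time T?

t=0.000: Y=3 R=4 B=4 Q=4
Draw 1: a1=5.856, a2=2.000, a3=2.484, a4=1.148, a5=1.632, a0=13.120; τ=−ln(0.7481)/13.120=0.022 → t=0.022; u2·a0=0.8635·13.120=11.329; a1+…+a3=10.340 < 11.329 ≤ a1+…+a4=11.488 → R4 fires; Y=3 R=4 B=5 Q=4
Draw 2: a1=5.856, a2=2.000, a3=2.484, a4=1.435, a5=2.040, a0=13.815; τ=−ln(0.6517)/13.815=0.031 → t=0.053; u2·a0=0.5040·13.815=6.963; a1=5.856 < 6.963 ≤ a1+a2=7.856 → R2 fires; Y=5 R=3 B=5 Q=3
Draw 3: a1=7.320, a2=1.125, a3=3.105, a4=1.435, a5=3.400, a0=16.385; τ=−ln(0.3736)/16.385=0.060 → t=0.113; u2·a0=0.2680·16.385=4.391 ≤ a1=7.320 → R1 fires; Y=4 R=3 B=7 Q=2
Draw 4: a1=3.904, a2=0.750, a3=1.656, a4=2.009, a5=3.808, a0=12.127; τ=−ln(0.8168)/12.127=0.017 → t=0.130; u2·a0=0.4051·12.127=4.913; a1+a2=4.654 < 4.913 ≤ a1+…+a3=6.310 → R3 fires; Y=5 R=3 B=7 Q=1
Draw 5: a1=2.440, a2=0.375, a3=1.035, a4=2.009, a5=4.760, a0=10.619; τ=−ln(0.3906)/10.619=0.089 → t=0.218; u2·a0=0.9849·10.619=10.459; a1+…+a4=5.859 < 10.459 ≤ a1+…+a5=10.619 → R5 fires; Y=6 R=3 B=6 Q=1
Draw 6: a1=2.928, a2=0.375, a3=1.242, a4=1.722, a5=4.896, a0=11.163; τ=−ln(0.2561)/11.163=0.122 → t=0.340; u2·a0=0.4836·11.163=5.398; a1+…+a3=4.545 < 5.398 ≤ a1+…+a4=6.267 → R4 fires; Y=6 R=3 B=7 Q=1
Draw 7: a1=2.928, a2=0.375, a3=1.242, a4=2.009, a5=5.712, a0=12.266; τ=−ln(0.2319)/12.266=0.119 → t=0.460 > T=0.4: stop.
Read off Q at T=0.4: 1

Q at T = 1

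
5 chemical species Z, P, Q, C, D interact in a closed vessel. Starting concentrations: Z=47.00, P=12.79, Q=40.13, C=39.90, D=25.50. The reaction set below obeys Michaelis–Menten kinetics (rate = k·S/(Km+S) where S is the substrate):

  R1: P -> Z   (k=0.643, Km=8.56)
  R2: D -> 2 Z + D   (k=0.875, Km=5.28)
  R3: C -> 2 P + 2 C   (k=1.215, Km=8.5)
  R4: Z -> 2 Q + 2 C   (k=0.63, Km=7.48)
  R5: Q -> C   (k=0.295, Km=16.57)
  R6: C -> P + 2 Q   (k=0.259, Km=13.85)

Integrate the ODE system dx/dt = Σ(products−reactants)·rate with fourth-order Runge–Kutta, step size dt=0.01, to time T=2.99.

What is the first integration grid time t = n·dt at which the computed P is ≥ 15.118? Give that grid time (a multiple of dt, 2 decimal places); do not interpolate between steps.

Threshold first reached at t = 1.29

RK4 with dt=0.01: 299 steps to T=2.99. Trajectory (selected grid times):
t=0.00: Z=47.00 P=12.79 Q=40.13 C=39.90 D=25.50
t=0.33: Z=47.43 P=13.39 Q=40.55 C=40.60 D=25.50
t=0.66: Z=47.86 P=13.98 Q=40.97 C=41.29 D=25.50
t=1.00: Z=48.30 P=14.60 Q=41.40 C=42.01 D=25.50
t=1.28: Z=48.67 P=15.11 Q=41.75 C=42.60 D=25.50
t=1.29: Z=48.68 P=15.13 Q=41.76 C=42.63 D=25.50
t=1.33: Z=48.73 P=15.20 Q=41.82 C=42.71 D=25.50
t=1.66: Z=49.17 P=15.80 Q=42.24 C=43.41 D=25.50
t=1.99: Z=49.61 P=16.39 Q=42.66 C=44.11 D=25.50
t=2.33: Z=50.06 P=17.01 Q=43.09 C=44.84 D=25.50
t=2.66: Z=50.50 P=17.61 Q=43.51 C=45.54 D=25.50
t=2.99: Z=50.94 P=18.21 Q=43.94 C=46.25 D=25.50
P(1.28)=15.107 < 15.118 but P(1.29)=15.125 ≥ 15.118, so the first grid time is t=1.29.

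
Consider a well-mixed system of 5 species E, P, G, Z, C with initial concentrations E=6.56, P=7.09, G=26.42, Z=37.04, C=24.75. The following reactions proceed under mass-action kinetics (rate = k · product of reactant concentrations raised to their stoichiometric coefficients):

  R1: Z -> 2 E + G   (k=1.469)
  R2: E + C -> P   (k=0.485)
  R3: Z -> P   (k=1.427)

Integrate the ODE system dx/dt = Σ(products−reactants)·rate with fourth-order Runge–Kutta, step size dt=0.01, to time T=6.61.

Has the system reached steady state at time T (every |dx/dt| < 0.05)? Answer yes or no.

Steady state at T: yes

RK4 with dt=0.01: 661 steps to T=6.61. Trajectory (selected grid times):
t=0.00: E=6.56 P=7.09 G=26.42 Z=37.04 C=24.75
t=0.73: E=15.31 P=47.43 G=42.94 Z=4.47 C=0.46
t=1.47: E=18.86 P=49.83 G=44.94 Z=0.52 C=0.00
t=2.20: E=19.32 P=50.06 G=45.18 Z=0.06 C=0.00
t=2.94: E=19.38 P=50.09 G=45.20 Z=0.01 C=0.00
t=3.67: E=19.39 P=50.09 G=45.21 Z=0.00 C=0.00
t=4.41: E=19.39 P=50.09 G=45.21 Z=0.00 C=0.00
t=5.14: E=19.39 P=50.09 G=45.21 Z=0.00 C=0.00
t=5.88: E=19.39 P=50.09 G=45.21 Z=0.00 C=0.00
t=6.61: E=19.39 P=50.09 G=45.21 Z=0.00 C=0.00
Rates at T: R1=0.0000, R2=0.0000, R3=0.0000
dx/dt at T (Σ net stoichiometry × rate): E=+0.0000, P=+0.0000, G=+0.0000, Z=-0.0000, C=-0.0000
Largest |dx/dt| is |+0.0000| (E) < 0.05 → steady.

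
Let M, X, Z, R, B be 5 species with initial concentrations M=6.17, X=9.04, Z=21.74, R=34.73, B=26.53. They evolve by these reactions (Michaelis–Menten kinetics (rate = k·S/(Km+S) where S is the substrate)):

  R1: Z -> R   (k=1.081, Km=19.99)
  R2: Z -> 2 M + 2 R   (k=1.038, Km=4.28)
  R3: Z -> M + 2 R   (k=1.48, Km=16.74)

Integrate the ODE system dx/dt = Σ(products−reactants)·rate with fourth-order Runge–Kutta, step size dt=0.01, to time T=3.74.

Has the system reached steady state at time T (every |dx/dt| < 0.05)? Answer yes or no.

Steady state at T: no

RK4 with dt=0.01: 374 steps to T=3.74. Trajectory (selected grid times):
t=0.00: M=6.17 X=9.04 Z=21.74 R=34.73 B=26.53
t=0.42: M=7.24 X=9.04 Z=20.80 R=36.39 B=26.53
t=0.83: M=8.28 X=9.04 Z=19.89 R=37.98 B=26.53
t=1.25: M=9.33 X=9.04 Z=18.97 R=39.58 B=26.53
t=1.66: M=10.34 X=9.04 Z=18.09 R=41.13 B=26.53
t=2.08: M=11.36 X=9.04 Z=17.21 R=42.68 B=26.53
t=2.49: M=12.34 X=9.04 Z=16.37 R=44.17 B=26.53
t=2.91: M=13.33 X=9.04 Z=15.52 R=45.66 B=26.53
t=3.32: M=14.28 X=9.04 Z=14.71 R=47.09 B=26.53
t=3.74: M=15.24 X=9.04 Z=13.90 R=48.53 B=26.53
Rates at T: R1=0.4433, R2=0.7936, R3=0.6713
dx/dt at T (Σ net stoichiometry × rate): M=+2.2585, X=+0.0000, Z=-1.9082, R=+3.3731, B=+0.0000
Largest |dx/dt| is |+3.3731| (R) ≥ 0.05 → not steady.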